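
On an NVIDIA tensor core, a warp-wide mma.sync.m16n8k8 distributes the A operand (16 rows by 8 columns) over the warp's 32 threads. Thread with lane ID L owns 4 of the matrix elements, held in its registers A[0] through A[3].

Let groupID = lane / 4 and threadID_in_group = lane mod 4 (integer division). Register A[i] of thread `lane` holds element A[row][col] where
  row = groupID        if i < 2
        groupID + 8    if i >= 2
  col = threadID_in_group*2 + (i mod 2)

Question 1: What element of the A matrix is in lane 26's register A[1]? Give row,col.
6,5

lane 26→26/4=6, 26 mod 4=2
i=1  r:6+0→6  c:2·2+1→5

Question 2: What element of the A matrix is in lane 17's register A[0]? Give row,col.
4,2

lane 17: gid=4 (17/4), tid=1 (17%4)
i=0: r=4+0=4, c=1*2+0=2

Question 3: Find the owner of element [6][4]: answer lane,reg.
26,0

r=6→G=6,rhi=0  c=4→T=2,p=0
L=6*4+2=26  i=0*2+0=0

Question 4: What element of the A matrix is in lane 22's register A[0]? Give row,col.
lane 22->22/4=5, 22 mod 4=2
i=0  r:5+0->5  c:2·2+0->4

5,4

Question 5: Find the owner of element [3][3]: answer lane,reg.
r=3->g=3,rb=0  c=3->t=1,b0=1
L=3*4+1=13  i=0*2+1=1

13,1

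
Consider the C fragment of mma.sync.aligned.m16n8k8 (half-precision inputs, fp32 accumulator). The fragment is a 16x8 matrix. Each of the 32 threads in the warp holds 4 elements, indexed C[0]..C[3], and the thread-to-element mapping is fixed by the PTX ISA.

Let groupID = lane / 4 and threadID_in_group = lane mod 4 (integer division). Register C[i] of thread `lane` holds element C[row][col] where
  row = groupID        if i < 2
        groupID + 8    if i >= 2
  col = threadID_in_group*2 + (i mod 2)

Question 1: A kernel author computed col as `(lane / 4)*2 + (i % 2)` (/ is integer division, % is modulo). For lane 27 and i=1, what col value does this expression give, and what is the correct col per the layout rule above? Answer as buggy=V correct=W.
buggy=13 correct=7

`(lane / 4)*2 + (i % 2)`[27,1]->13
lane 27->27/4=6, 27 mod 4=3
i=1  r:6+0->6  c:2·3+1->7
col: 13 vs 7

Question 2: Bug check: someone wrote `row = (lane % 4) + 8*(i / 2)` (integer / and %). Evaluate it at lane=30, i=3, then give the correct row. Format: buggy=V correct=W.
`(lane % 4) + 8*(i / 2)`[30,3]->10
L=30->g=30>>2=7, t=30&3=2
[3]->row 7+8=15  col 2·2+1=5
row: 10 vs 15

buggy=10 correct=15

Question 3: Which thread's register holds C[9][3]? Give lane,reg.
5,3

r=9->g=1,rb=1  c=3->t=1,b0=1
L=1*4+1=5  i=1*2+1=3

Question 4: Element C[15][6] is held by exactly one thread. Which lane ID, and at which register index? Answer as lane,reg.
31,2

r: 15->gid=7,r8=1  c: 6->tid=3,i&1=0
L=7*4+3=31  i=1*2+0=2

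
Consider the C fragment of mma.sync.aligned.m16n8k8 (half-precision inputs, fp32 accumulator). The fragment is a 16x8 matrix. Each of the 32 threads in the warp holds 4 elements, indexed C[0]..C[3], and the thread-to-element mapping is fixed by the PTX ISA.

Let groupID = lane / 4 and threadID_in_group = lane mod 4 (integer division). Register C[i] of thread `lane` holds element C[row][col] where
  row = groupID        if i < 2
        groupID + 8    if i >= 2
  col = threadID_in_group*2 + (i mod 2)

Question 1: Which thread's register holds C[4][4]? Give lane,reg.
18,0

r:4=>grp=4,rB=0  c:4=>tig=2,lo=0
L=4*4+2=18  i=0*2+0=0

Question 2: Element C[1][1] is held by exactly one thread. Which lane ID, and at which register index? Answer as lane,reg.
r=1⇒gr=1,Rb=0  c=1⇒th=0,odd=1
L=1*4+0=4  i=0*2+1=1

4,1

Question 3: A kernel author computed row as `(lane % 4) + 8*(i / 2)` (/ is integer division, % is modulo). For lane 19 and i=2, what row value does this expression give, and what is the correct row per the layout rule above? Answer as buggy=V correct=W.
`(lane % 4) + 8*(i / 2)`[19,2]→11
19: G=4,T=3
[2] (4+8,3*2+0) = (12,6)
row: 11 vs 12

buggy=11 correct=12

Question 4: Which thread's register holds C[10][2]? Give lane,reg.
r=10⇒gr=2,Rb=1  c=2⇒th=1,odd=0
L=2*4+1=9  i=1*2+0=2

9,2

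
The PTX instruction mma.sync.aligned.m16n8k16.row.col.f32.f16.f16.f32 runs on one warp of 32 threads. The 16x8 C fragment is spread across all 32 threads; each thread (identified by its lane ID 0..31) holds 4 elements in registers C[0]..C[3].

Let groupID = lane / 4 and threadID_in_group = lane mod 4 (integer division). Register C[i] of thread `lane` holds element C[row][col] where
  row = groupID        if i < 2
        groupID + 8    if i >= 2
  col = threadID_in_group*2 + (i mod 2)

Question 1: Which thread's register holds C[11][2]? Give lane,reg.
r=11→G=3,rhi=1  c=2→T=1,p=0
L=3*4+1=13  i=1*2+0=2

13,2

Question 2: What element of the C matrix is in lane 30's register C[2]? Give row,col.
15,4

lane 30: gid=7 (30/4), tid=2 (30%4)
i=2: r=7+8=15, c=2*2+0=4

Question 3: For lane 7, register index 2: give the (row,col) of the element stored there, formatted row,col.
9,6

lane 7->7/4=1, 7 mod 4=3
i=2  r:1+8->9  c:2·3+0->6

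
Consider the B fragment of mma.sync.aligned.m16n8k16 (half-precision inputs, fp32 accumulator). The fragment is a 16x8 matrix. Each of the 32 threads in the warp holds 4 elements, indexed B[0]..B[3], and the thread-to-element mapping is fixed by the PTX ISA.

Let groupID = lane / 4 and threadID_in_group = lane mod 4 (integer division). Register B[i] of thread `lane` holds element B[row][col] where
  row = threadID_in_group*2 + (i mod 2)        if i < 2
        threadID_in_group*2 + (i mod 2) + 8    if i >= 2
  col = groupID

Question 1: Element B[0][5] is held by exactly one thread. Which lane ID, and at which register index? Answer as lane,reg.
20,0

c=5→G=5  r=0→rhi=0,T=0,p=0
L=5*4+0=20  i=0*2+0=0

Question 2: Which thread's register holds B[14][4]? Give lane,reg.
c=4⇒gr=4  r=14⇒Rb=1,th=3,odd=0
L=4*4+3=19  i=1*2+0=2

19,2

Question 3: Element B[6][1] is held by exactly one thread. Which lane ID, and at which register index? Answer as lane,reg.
7,0

c:1=>grp=1  r:6=>rB=0,tig=3,lo=0
L=1*4+3=7  i=0*2+0=0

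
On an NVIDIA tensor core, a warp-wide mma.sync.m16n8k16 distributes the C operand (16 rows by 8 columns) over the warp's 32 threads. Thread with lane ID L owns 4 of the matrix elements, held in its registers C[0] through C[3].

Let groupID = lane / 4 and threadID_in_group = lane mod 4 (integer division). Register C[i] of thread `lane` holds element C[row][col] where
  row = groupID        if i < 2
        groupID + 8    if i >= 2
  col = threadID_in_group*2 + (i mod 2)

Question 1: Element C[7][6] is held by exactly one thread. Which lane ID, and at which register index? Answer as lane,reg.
r=7⇒gr=7,Rb=0  c=6⇒th=3,odd=0
L=7*4+3=31  i=0*2+0=0

31,0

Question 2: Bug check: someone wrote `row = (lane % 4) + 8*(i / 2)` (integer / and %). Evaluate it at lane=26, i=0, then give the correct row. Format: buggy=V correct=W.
buggy=2 correct=6

`(lane % 4) + 8*(i / 2)`[26,0]->2
L=26->gid=26>>2=6, tid=26&3=2
[0]->row 6+0=6  col 2·2+0=4
row: 2 vs 6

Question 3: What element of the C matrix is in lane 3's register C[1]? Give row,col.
L=3→G=3>>2=0, T=3&3=3
[1]→row 0+0=0  col 3·2+1=7

0,7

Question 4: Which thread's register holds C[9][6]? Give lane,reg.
r=9→G=1,rhi=1  c=6→T=3,p=0
L=1*4+3=7  i=1*2+0=2

7,2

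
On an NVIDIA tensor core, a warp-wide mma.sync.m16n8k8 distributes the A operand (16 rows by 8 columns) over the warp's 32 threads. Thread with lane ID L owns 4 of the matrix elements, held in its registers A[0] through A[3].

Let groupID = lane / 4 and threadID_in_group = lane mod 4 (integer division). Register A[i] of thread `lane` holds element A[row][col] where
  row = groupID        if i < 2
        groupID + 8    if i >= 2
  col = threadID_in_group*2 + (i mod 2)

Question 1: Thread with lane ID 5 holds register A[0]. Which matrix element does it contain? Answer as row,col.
1,2

L=5->g=5>>2=1, t=5&3=1
[0]->row 1+0=1  col 1·2+0=2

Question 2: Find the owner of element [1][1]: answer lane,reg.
r=1⇒gr=1,Rb=0  c=1⇒th=0,odd=1
L=1*4+0=4  i=0*2+1=1

4,1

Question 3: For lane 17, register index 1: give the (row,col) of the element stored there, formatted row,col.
lane 17->17/4=4, 17 mod 4=1
i=1  r:4+0->4  c:2·1+1->3

4,3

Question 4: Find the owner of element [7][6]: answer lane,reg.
r=7→G=7,rhi=0  c=6→T=3,p=0
L=7*4+3=31  i=0*2+0=0

31,0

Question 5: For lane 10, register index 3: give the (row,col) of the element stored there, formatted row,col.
10,5

10: grp=2,tig=2
[3] (2+8,2*2+1) = (10,5)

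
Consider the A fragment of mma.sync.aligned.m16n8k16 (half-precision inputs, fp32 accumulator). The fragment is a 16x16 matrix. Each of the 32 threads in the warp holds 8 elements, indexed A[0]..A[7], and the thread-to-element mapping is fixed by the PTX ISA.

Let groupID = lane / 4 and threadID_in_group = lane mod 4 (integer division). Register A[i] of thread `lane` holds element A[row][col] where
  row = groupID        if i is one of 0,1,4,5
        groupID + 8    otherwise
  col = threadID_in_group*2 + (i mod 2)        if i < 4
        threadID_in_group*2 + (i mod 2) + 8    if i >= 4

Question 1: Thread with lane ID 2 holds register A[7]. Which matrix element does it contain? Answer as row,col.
8,13

lane 2=>2/4=0, 2 mod 4=2
i=7  r:0+8=>8  c:2·2+1+8=>13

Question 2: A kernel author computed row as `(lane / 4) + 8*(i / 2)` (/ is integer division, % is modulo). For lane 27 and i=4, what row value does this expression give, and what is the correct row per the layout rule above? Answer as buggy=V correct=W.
buggy=22 correct=6

`(lane / 4) + 8*(i / 2)`[27,4]⇒22
27: gr=6,th=3
[4] (6+0,3*2+0+8) = (6,14)
row: 22 vs 6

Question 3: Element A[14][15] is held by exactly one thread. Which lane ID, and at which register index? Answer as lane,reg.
r=14→G=6,rhi=1  c=15→chi=1,T=3,p=1
L=6*4+3=27  i=1*4+1*2+1=7

27,7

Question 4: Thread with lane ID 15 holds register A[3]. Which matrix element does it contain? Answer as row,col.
lane 15: gid=3 (15/4), tid=3 (15%4)
i=3: r=3+8=11, c=3*2+1+0=7

11,7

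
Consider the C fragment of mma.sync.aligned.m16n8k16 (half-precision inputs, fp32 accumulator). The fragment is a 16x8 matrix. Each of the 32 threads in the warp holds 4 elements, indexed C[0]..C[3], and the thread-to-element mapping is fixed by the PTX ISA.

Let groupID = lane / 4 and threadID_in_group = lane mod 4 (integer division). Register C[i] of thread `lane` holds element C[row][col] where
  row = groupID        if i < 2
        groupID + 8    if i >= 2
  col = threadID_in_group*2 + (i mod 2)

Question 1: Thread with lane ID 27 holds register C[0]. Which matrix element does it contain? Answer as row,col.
6,6

L=27→G=27>>2=6, T=27&3=3
[0]→row 6+0=6  col 3·2+0=6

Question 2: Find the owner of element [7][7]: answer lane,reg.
r: 7->gid=7,r8=0  c: 7->tid=3,i&1=1
L=7*4+3=31  i=0*2+1=1

31,1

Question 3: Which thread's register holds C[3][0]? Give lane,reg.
r=3⇒gr=3,Rb=0  c=0⇒th=0,odd=0
L=3*4+0=12  i=0*2+0=0

12,0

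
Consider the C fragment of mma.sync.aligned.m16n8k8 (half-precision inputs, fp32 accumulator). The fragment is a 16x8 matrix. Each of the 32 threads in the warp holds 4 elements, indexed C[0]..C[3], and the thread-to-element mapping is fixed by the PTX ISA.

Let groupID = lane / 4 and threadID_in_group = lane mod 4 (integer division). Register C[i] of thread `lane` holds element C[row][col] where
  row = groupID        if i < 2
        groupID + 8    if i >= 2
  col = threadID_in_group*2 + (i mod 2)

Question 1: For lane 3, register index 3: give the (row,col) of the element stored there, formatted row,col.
8,7

L=3=>grp=3>>2=0, tig=3&3=3
[3]=>row 0+8=8  col 3·2+1=7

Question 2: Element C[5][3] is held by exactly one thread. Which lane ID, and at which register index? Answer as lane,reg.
r=5->g=5,rb=0  c=3->t=1,b0=1
L=5*4+1=21  i=0*2+1=1

21,1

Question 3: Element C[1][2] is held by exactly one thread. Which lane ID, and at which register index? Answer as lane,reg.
5,0

r=1->g=1,rb=0  c=2->t=1,b0=0
L=1*4+1=5  i=0*2+0=0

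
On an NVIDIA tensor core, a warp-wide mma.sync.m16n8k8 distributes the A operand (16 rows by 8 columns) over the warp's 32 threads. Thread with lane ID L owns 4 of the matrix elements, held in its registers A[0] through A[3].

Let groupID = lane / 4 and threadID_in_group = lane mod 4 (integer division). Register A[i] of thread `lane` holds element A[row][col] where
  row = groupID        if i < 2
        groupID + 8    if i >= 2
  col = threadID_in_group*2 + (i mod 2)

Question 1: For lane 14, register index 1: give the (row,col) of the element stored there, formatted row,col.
lane 14: gr=3 (14/4), th=2 (14%4)
i=1: r=3+0=3, c=2*2+1=5

3,5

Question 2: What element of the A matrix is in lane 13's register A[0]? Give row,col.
L=13→G=13>>2=3, T=13&3=1
[0]→row 3+0=3  col 1·2+0=2

3,2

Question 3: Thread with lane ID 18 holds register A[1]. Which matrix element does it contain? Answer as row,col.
L=18→G=18>>2=4, T=18&3=2
[1]→row 4+0=4  col 2·2+1=5

4,5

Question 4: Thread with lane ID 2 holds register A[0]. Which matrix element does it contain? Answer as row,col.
0,4

2: G=0,T=2
[0] (0+0,2*2+0) = (0,4)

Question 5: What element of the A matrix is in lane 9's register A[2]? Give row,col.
10,2

9: g=2,t=1
[2] (2+8,1*2+0) = (10,2)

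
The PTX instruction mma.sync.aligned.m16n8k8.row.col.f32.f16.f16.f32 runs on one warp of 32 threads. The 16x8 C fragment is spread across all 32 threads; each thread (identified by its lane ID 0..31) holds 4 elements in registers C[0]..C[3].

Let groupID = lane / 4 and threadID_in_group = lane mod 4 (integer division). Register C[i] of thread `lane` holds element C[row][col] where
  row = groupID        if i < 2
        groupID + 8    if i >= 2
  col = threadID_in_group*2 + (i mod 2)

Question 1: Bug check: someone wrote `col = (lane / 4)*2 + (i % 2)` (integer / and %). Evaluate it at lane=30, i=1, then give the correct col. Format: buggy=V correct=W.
`(lane / 4)*2 + (i % 2)`[30,1]=>15
L=30=>grp=30>>2=7, tig=30&3=2
[1]=>row 7+0=7  col 2·2+1=5
col: 15 vs 5

buggy=15 correct=5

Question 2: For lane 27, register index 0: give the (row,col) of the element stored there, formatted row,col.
L=27->g=27>>2=6, t=27&3=3
[0]->row 6+0=6  col 3·2+0=6

6,6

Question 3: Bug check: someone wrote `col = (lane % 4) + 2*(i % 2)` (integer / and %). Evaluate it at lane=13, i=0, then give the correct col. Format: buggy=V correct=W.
`(lane % 4) + 2*(i % 2)`[13,0]=>1
lane 13: grp=3 (13/4), tig=1 (13%4)
i=0: r=3+0=3, c=1*2+0=2
col: 1 vs 2

buggy=1 correct=2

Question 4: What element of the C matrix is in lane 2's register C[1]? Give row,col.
L=2=>grp=2>>2=0, tig=2&3=2
[1]=>row 0+0=0  col 2·2+1=5

0,5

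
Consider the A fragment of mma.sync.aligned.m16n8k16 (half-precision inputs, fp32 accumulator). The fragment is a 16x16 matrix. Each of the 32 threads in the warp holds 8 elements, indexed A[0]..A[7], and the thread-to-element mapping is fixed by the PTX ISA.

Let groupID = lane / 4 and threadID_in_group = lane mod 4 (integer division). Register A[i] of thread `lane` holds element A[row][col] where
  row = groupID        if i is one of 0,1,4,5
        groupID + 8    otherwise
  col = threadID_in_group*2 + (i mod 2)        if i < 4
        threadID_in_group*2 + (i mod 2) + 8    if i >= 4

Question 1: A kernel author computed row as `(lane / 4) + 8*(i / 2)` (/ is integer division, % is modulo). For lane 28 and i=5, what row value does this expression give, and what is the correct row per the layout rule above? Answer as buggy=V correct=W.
buggy=23 correct=7

`(lane / 4) + 8*(i / 2)`[28,5]=>23
L=28=>grp=28>>2=7, tig=28&3=0
[5]=>row 7+0=7  col 0·2+1+8=9
row: 23 vs 7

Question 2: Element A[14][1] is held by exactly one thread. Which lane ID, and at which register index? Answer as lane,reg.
24,3

r=14→G=6,rhi=1  c=1→chi=0,T=0,p=1
L=6*4+0=24  i=0*4+1*2+1=3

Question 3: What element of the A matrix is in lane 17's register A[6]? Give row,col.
lane 17->17/4=4, 17 mod 4=1
i=6  r:4+8->12  c:2·1+0+8->10

12,10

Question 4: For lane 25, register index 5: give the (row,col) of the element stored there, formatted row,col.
25: G=6,T=1
[5] (6+0,1*2+1+8) = (6,11)

6,11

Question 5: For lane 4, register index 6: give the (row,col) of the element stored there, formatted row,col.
lane 4=>4/4=1, 4 mod 4=0
i=6  r:1+8=>9  c:2·0+0+8=>8

9,8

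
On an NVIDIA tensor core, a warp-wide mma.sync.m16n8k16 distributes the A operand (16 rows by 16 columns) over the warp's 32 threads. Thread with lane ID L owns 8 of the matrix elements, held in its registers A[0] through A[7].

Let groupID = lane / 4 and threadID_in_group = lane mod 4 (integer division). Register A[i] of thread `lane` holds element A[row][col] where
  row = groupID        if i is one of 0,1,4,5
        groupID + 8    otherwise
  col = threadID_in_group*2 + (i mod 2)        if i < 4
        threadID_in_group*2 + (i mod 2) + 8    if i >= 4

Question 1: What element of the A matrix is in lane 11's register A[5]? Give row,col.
2,15

11: gid=2,tid=3
[5] (2+0,3*2+1+8) = (2,15)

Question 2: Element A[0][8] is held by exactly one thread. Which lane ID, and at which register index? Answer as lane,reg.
0,4

r: 0->gid=0,r8=0  c: 8->c8=1,tid=0,i&1=0
L=0*4+0=0  i=1*4+0*2+0=4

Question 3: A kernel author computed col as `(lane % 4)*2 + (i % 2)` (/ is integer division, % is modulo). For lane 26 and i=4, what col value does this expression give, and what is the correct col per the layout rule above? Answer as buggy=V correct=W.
`(lane % 4)*2 + (i % 2)`[26,4]⇒4
L=26⇒gr=26>>2=6, th=26&3=2
[4]⇒row 6+0=6  col 2·2+0+8=12
col: 4 vs 12

buggy=4 correct=12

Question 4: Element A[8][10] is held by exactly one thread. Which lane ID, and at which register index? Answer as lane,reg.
1,6

r:8=>grp=0,rB=1  c:10=>cB=1,tig=1,lo=0
L=0*4+1=1  i=1*4+1*2+0=6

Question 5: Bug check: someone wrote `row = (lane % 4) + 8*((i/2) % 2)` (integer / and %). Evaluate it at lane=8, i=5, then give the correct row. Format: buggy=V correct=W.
buggy=0 correct=2

`(lane % 4) + 8*((i/2) % 2)`[8,5]->0
lane 8->8/4=2, 8 mod 4=0
i=5  r:2+0->2  c:2·0+1+8->9
row: 0 vs 2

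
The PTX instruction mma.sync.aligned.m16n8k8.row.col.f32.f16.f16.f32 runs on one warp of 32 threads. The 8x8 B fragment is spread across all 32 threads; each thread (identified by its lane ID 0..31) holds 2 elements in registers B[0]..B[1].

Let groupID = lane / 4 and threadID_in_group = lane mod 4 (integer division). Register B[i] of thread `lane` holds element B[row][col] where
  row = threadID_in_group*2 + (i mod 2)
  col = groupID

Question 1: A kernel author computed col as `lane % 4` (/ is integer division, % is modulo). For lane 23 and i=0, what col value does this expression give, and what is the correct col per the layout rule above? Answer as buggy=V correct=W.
`lane % 4`[23,0]⇒3
lane 23⇒23/4=5, 23 mod 4=3
i=0  r:2·3+0⇒6  c:5
col: 3 vs 5

buggy=3 correct=5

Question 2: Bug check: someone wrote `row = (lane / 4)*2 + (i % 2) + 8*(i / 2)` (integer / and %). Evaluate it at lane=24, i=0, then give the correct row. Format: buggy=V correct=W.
buggy=12 correct=0

`(lane / 4)*2 + (i % 2) + 8*(i / 2)`[24,0]->12
lane 24: gid=6 (24/4), tid=0 (24%4)
i=0: r=0*2+0=0, c=gid=6
row: 12 vs 0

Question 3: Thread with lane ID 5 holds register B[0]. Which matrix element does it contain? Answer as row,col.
2,1

5: g=1,t=1
[0] (1*2+0,1) = (2,1)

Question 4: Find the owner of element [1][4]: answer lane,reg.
16,1

c=4⇒gr=4  r=1⇒th=0,odd=1
L=4*4+0=16  i=1=1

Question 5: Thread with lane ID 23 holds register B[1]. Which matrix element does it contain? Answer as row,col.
lane 23→23/4=5, 23 mod 4=3
i=1  r:2·3+1→7  c:5

7,5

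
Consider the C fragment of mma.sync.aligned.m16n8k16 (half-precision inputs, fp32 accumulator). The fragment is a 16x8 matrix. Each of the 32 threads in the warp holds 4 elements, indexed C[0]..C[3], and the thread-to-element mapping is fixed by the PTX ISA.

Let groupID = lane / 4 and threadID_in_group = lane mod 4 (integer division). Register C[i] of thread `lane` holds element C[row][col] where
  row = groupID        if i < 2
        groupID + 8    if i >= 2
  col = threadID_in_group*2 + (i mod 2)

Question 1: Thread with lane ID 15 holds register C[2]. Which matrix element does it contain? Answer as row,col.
11,6

L=15⇒gr=15>>2=3, th=15&3=3
[2]⇒row 3+8=11  col 3·2+0=6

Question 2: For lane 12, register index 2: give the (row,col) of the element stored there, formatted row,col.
L=12⇒gr=12>>2=3, th=12&3=0
[2]⇒row 3+8=11  col 0·2+0=0

11,0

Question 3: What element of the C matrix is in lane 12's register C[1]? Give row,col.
lane 12⇒12/4=3, 12 mod 4=0
i=1  r:3+0⇒3  c:2·0+1⇒1

3,1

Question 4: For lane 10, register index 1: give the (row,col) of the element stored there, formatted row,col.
lane 10: grp=2 (10/4), tig=2 (10%4)
i=1: r=2+0=2, c=2*2+1=5

2,5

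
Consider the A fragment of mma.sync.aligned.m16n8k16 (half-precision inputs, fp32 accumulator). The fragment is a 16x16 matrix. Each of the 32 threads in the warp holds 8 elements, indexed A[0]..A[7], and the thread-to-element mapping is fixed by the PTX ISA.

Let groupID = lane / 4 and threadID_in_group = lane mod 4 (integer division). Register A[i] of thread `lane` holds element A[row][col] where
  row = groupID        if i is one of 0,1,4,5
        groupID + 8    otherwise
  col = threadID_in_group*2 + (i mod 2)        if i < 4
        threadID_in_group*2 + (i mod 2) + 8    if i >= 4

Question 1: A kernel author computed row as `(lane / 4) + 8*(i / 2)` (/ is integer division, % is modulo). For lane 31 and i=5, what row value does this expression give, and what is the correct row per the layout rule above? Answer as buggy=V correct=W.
buggy=23 correct=7

`(lane / 4) + 8*(i / 2)`[31,5]=>23
31: grp=7,tig=3
[5] (7+0,3*2+1+8) = (7,15)
row: 23 vs 7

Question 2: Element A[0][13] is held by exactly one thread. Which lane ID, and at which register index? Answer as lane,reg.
r: 0->gid=0,r8=0  c: 13->c8=1,tid=2,i&1=1
L=0*4+2=2  i=1*4+0*2+1=5

2,5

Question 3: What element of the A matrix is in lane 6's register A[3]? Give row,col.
6: G=1,T=2
[3] (1+8,2*2+1+0) = (9,5)

9,5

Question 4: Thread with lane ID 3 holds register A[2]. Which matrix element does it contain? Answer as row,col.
8,6

lane 3: gr=0 (3/4), th=3 (3%4)
i=2: r=0+8=8, c=3*2+0+0=6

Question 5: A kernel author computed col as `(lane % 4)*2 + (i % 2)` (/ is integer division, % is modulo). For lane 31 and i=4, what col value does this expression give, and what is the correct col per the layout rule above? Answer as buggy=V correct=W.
buggy=6 correct=14

`(lane % 4)*2 + (i % 2)`[31,4]→6
L=31→G=31>>2=7, T=31&3=3
[4]→row 7+0=7  col 3·2+0+8=14
col: 6 vs 14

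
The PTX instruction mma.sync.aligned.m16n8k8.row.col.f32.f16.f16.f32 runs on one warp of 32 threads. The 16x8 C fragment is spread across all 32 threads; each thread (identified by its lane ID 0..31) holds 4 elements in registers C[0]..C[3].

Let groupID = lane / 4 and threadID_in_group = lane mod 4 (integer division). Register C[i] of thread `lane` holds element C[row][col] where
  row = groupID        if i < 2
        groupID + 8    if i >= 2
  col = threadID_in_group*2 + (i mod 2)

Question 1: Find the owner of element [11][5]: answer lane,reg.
14,3

r=11->g=3,rb=1  c=5->t=2,b0=1
L=3*4+2=14  i=1*2+1=3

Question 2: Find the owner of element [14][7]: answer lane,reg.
r=14→G=6,rhi=1  c=7→T=3,p=1
L=6*4+3=27  i=1*2+1=3

27,3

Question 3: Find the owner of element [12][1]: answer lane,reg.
16,3

r=12->g=4,rb=1  c=1->t=0,b0=1
L=4*4+0=16  i=1*2+1=3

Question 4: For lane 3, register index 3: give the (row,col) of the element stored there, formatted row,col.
8,7

L=3→G=3>>2=0, T=3&3=3
[3]→row 0+8=8  col 3·2+1=7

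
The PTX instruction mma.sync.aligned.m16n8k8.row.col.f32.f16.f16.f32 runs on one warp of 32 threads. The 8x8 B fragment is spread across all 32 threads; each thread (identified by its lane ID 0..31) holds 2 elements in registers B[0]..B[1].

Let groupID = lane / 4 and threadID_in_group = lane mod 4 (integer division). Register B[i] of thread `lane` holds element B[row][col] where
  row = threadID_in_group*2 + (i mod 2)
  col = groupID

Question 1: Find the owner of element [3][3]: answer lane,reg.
c:3=>grp=3  r:3=>tig=1,lo=1
L=3*4+1=13  i=1=1

13,1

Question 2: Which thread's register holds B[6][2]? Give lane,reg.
c: 2->gid=2  r: 6->tid=3,i&1=0
L=2*4+3=11  i=0=0

11,0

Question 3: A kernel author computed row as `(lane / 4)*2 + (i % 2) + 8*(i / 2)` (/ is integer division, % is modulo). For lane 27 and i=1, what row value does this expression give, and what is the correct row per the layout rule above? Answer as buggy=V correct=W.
`(lane / 4)*2 + (i % 2) + 8*(i / 2)`[27,1]->13
L=27->gid=27>>2=6, tid=27&3=3
[1]->row 3·2+1=7  col gid=6
row: 13 vs 7

buggy=13 correct=7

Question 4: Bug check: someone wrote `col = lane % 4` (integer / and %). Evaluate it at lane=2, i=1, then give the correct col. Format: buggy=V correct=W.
`lane % 4`[2,1]→2
2: G=0,T=2
[1] (2*2+1,0) = (5,0)
col: 2 vs 0

buggy=2 correct=0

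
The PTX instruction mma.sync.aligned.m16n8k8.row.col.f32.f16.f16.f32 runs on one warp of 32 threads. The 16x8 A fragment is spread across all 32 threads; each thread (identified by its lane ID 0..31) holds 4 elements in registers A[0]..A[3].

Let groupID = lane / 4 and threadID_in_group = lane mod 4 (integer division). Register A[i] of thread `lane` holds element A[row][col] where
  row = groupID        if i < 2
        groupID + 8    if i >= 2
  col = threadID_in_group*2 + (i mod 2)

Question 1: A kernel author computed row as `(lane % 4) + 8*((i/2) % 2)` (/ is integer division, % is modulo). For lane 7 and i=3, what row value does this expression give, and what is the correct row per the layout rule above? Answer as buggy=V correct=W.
`(lane % 4) + 8*((i/2) % 2)`[7,3]⇒11
L=7⇒gr=7>>2=1, th=7&3=3
[3]⇒row 1+8=9  col 3·2+1=7
row: 11 vs 9

buggy=11 correct=9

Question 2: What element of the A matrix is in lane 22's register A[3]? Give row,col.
13,5

lane 22: gr=5 (22/4), th=2 (22%4)
i=3: r=5+8=13, c=2*2+1=5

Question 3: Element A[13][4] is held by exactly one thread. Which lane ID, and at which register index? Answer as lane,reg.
r=13⇒gr=5,Rb=1  c=4⇒th=2,odd=0
L=5*4+2=22  i=1*2+0=2

22,2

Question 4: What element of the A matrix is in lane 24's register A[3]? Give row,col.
lane 24⇒24/4=6, 24 mod 4=0
i=3  r:6+8⇒14  c:2·0+1⇒1

14,1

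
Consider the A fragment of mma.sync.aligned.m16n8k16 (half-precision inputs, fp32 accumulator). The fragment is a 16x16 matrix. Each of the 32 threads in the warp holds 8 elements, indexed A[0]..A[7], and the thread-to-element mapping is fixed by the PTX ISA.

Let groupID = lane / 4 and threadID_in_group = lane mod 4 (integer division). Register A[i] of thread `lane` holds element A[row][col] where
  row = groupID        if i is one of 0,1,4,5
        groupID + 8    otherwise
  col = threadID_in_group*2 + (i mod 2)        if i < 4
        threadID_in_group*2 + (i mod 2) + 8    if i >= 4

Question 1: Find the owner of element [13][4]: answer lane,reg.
r=13⇒gr=5,Rb=1  c=4⇒Cb=0,th=2,odd=0
L=5*4+2=22  i=0*4+1*2+0=2

22,2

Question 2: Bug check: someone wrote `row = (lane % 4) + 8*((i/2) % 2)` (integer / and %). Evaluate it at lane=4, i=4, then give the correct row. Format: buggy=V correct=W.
buggy=0 correct=1

`(lane % 4) + 8*((i/2) % 2)`[4,4]->0
lane 4: g=1 (4/4), t=0 (4%4)
i=4: r=1+0=1, c=0*2+0+8=8
row: 0 vs 1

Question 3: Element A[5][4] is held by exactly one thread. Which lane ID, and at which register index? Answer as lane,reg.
22,0

r: 5->gid=5,r8=0  c: 4->c8=0,tid=2,i&1=0
L=5*4+2=22  i=0*4+0*2+0=0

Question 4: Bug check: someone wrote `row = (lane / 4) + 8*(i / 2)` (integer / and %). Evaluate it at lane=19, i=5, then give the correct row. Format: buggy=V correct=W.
buggy=20 correct=4

`(lane / 4) + 8*(i / 2)`[19,5]->20
L=19->g=19>>2=4, t=19&3=3
[5]->row 4+0=4  col 3·2+1+8=15
row: 20 vs 4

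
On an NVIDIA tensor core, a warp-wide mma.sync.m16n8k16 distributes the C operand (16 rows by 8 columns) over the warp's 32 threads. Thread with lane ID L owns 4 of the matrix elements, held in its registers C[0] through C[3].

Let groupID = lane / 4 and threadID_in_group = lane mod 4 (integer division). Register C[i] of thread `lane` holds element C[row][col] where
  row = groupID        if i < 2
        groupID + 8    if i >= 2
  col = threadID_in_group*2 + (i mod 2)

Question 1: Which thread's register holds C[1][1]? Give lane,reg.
4,1

r=1->g=1,rb=0  c=1->t=0,b0=1
L=1*4+0=4  i=0*2+1=1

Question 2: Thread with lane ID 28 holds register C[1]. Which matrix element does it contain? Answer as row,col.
7,1

L=28⇒gr=28>>2=7, th=28&3=0
[1]⇒row 7+0=7  col 0·2+1=1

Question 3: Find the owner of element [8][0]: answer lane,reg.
0,2

r: 8->gid=0,r8=1  c: 0->tid=0,i&1=0
L=0*4+0=0  i=1*2+0=2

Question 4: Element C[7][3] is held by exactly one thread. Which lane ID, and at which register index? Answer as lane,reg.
29,1

r: 7->gid=7,r8=0  c: 3->tid=1,i&1=1
L=7*4+1=29  i=0*2+1=1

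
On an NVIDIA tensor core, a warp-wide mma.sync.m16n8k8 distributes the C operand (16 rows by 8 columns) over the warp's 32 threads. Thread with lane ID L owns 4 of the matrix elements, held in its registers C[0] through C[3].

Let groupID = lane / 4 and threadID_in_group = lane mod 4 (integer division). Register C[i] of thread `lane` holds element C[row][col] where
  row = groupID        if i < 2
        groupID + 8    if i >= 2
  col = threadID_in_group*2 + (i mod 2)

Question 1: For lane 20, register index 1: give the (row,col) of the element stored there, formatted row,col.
20: G=5,T=0
[1] (5+0,0*2+1) = (5,1)

5,1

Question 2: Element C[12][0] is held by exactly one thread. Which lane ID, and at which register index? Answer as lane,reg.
16,2

r=12->g=4,rb=1  c=0->t=0,b0=0
L=4*4+0=16  i=1*2+0=2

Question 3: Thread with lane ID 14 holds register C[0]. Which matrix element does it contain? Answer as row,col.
14: gid=3,tid=2
[0] (3+0,2*2+0) = (3,4)

3,4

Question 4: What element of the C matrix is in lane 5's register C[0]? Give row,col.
1,2

lane 5⇒5/4=1, 5 mod 4=1
i=0  r:1+0⇒1  c:2·1+0⇒2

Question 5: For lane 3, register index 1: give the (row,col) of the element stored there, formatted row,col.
0,7

L=3->g=3>>2=0, t=3&3=3
[1]->row 0+0=0  col 3·2+1=7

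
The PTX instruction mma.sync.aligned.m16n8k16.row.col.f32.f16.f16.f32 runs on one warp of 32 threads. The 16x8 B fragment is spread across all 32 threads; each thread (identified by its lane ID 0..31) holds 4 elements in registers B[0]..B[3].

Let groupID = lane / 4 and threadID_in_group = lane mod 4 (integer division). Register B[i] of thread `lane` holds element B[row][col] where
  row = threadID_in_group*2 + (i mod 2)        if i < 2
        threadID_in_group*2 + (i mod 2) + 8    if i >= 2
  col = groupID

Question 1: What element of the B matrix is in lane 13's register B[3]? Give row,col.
11,3

lane 13: gid=3 (13/4), tid=1 (13%4)
i=3: r=1*2+1+8=11, c=gid=3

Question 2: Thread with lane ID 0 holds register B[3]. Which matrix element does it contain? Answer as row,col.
9,0

lane 0→0/4=0, 0 mod 4=0
i=3  r:2·0+1+8→9  c:0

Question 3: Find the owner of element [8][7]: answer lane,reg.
28,2

c=7->g=7  r=8->rb=1,t=0,b0=0
L=7*4+0=28  i=1*2+0=2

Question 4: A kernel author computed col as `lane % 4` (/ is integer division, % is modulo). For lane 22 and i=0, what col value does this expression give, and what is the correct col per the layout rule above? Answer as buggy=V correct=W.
`lane % 4`[22,0]=>2
22: grp=5,tig=2
[0] (2*2+0+0,5) = (4,5)
col: 2 vs 5

buggy=2 correct=5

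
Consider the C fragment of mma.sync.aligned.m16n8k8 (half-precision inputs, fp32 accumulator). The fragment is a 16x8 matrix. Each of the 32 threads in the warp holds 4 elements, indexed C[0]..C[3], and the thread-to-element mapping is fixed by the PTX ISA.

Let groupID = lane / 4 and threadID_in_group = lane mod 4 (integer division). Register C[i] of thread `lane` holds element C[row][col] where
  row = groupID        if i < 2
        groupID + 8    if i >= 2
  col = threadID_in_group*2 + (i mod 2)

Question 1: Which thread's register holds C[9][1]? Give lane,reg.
4,3

r=9⇒gr=1,Rb=1  c=1⇒th=0,odd=1
L=1*4+0=4  i=1*2+1=3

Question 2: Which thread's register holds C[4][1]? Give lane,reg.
16,1

r=4⇒gr=4,Rb=0  c=1⇒th=0,odd=1
L=4*4+0=16  i=0*2+1=1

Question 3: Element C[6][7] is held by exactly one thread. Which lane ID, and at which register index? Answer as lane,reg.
27,1

r=6→G=6,rhi=0  c=7→T=3,p=1
L=6*4+3=27  i=0*2+1=1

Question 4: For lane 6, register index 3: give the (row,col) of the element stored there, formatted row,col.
9,5

lane 6=>6/4=1, 6 mod 4=2
i=3  r:1+8=>9  c:2·2+1=>5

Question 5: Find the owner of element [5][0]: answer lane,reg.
r: 5->gid=5,r8=0  c: 0->tid=0,i&1=0
L=5*4+0=20  i=0*2+0=0

20,0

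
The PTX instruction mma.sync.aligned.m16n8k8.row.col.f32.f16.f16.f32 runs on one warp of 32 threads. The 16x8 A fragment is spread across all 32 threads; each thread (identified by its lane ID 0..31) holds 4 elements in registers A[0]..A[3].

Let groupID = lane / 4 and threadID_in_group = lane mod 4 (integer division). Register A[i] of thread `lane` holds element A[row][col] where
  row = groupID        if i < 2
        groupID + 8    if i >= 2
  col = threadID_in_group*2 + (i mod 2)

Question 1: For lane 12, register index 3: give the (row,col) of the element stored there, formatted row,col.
lane 12->12/4=3, 12 mod 4=0
i=3  r:3+8->11  c:2·0+1->1

11,1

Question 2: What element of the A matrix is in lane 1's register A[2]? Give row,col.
lane 1->1/4=0, 1 mod 4=1
i=2  r:0+8->8  c:2·1+0->2

8,2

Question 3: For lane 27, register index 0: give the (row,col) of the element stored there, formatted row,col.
27: gid=6,tid=3
[0] (6+0,3*2+0) = (6,6)

6,6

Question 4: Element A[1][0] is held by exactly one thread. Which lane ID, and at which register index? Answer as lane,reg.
4,0

r=1⇒gr=1,Rb=0  c=0⇒th=0,odd=0
L=1*4+0=4  i=0*2+0=0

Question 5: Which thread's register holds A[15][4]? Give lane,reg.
r: 15->gid=7,r8=1  c: 4->tid=2,i&1=0
L=7*4+2=30  i=1*2+0=2

30,2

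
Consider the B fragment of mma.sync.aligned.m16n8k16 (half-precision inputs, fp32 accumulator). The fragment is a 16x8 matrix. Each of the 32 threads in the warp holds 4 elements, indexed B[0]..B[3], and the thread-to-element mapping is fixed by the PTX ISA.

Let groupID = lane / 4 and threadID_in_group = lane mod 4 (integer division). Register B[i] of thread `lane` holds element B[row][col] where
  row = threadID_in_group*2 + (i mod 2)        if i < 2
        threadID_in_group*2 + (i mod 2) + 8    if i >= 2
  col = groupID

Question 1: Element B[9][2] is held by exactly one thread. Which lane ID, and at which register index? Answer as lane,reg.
8,3

c=2→G=2  r=9→rhi=1,T=0,p=1
L=2*4+0=8  i=1*2+1=3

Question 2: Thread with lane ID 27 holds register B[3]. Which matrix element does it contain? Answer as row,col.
15,6

lane 27⇒27/4=6, 27 mod 4=3
i=3  r:2·3+1+8⇒15  c:6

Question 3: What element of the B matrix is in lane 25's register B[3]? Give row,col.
lane 25=>25/4=6, 25 mod 4=1
i=3  r:2·1+1+8=>11  c:6

11,6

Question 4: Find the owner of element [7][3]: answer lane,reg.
c: 3->gid=3  r: 7->r8=0,tid=3,i&1=1
L=3*4+3=15  i=0*2+1=1

15,1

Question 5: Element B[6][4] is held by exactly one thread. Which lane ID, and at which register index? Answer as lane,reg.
19,0

c=4->g=4  r=6->rb=0,t=3,b0=0
L=4*4+3=19  i=0*2+0=0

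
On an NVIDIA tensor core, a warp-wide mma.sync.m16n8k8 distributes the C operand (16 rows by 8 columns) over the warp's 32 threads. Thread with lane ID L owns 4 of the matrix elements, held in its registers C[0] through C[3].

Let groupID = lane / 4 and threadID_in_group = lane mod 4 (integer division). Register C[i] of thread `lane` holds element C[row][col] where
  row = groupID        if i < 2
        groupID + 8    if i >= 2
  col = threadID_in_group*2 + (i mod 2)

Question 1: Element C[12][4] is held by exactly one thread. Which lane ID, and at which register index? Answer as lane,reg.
r=12->g=4,rb=1  c=4->t=2,b0=0
L=4*4+2=18  i=1*2+0=2

18,2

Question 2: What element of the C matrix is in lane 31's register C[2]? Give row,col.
15,6

lane 31: G=7 (31/4), T=3 (31%4)
i=2: r=7+8=15, c=3*2+0=6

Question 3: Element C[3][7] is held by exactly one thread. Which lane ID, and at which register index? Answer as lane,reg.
r=3⇒gr=3,Rb=0  c=7⇒th=3,odd=1
L=3*4+3=15  i=0*2+1=1

15,1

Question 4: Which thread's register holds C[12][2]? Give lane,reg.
17,2

r: 12->gid=4,r8=1  c: 2->tid=1,i&1=0
L=4*4+1=17  i=1*2+0=2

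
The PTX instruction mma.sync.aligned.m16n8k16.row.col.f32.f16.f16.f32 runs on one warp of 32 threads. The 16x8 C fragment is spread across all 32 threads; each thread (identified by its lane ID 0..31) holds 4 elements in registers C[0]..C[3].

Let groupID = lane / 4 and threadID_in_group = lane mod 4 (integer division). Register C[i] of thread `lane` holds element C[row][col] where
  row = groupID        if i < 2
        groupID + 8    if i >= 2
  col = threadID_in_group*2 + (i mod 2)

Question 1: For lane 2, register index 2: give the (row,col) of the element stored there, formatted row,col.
8,4

L=2->gid=2>>2=0, tid=2&3=2
[2]->row 0+8=8  col 2·2+0=4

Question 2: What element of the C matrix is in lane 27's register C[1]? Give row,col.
27: gid=6,tid=3
[1] (6+0,3*2+1) = (6,7)

6,7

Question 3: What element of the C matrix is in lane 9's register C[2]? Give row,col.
10,2

lane 9: gr=2 (9/4), th=1 (9%4)
i=2: r=2+8=10, c=1*2+0=2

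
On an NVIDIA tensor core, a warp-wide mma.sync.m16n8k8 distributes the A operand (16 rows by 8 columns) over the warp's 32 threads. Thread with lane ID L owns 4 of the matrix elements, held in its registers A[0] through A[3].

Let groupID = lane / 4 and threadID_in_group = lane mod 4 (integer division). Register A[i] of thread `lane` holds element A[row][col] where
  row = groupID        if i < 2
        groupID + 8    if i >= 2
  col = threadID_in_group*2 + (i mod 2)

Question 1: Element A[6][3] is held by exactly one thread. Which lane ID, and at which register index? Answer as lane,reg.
r: 6->gid=6,r8=0  c: 3->tid=1,i&1=1
L=6*4+1=25  i=0*2+1=1

25,1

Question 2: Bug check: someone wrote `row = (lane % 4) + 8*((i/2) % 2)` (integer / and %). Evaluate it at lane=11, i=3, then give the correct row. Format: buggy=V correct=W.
`(lane % 4) + 8*((i/2) % 2)`[11,3]⇒11
lane 11⇒11/4=2, 11 mod 4=3
i=3  r:2+8⇒10  c:2·3+1⇒7
row: 11 vs 10

buggy=11 correct=10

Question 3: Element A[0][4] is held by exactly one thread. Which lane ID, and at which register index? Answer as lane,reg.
2,0

r=0->g=0,rb=0  c=4->t=2,b0=0
L=0*4+2=2  i=0*2+0=0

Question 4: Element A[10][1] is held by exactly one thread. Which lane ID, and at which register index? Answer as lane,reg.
8,3

r=10->g=2,rb=1  c=1->t=0,b0=1
L=2*4+0=8  i=1*2+1=3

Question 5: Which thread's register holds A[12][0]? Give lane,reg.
r: 12->gid=4,r8=1  c: 0->tid=0,i&1=0
L=4*4+0=16  i=1*2+0=2

16,2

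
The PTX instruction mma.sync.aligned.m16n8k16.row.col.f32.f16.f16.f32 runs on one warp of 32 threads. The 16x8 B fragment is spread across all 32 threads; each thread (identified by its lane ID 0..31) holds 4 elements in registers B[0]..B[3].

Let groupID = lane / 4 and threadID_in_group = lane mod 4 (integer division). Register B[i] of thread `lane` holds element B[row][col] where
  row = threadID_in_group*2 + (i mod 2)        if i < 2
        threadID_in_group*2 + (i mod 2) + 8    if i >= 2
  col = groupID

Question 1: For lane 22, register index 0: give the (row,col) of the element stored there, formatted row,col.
4,5

lane 22: grp=5 (22/4), tig=2 (22%4)
i=0: r=2*2+0+0=4, c=grp=5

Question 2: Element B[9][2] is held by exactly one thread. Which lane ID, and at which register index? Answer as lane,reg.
c: 2->gid=2  r: 9->r8=1,tid=0,i&1=1
L=2*4+0=8  i=1*2+1=3

8,3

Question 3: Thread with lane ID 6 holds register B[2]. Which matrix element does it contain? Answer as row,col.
L=6=>grp=6>>2=1, tig=6&3=2
[2]=>row 2·2+0+8=12  col grp=1

12,1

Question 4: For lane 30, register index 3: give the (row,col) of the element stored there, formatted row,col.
13,7

lane 30=>30/4=7, 30 mod 4=2
i=3  r:2·2+1+8=>13  c:7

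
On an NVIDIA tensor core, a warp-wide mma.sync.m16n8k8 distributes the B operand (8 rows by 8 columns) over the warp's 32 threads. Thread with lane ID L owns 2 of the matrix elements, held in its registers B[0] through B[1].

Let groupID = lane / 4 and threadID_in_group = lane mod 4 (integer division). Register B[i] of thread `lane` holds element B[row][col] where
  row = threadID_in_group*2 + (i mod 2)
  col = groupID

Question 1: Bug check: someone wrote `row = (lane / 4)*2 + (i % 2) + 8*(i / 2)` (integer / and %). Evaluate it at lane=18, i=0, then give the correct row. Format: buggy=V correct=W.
`(lane / 4)*2 + (i % 2) + 8*(i / 2)`[18,0]=>8
18: grp=4,tig=2
[0] (2*2+0,4) = (4,4)
row: 8 vs 4

buggy=8 correct=4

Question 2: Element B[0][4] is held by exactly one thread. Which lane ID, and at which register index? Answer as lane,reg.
16,0

c=4⇒gr=4  r=0⇒th=0,odd=0
L=4*4+0=16  i=0=0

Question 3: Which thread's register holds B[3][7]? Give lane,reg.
29,1

c=7⇒gr=7  r=3⇒th=1,odd=1
L=7*4+1=29  i=1=1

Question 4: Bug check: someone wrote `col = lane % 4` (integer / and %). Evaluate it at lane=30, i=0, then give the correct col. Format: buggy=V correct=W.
buggy=2 correct=7

`lane % 4`[30,0]=>2
L=30=>grp=30>>2=7, tig=30&3=2
[0]=>row 2·2+0=4  col grp=7
col: 2 vs 7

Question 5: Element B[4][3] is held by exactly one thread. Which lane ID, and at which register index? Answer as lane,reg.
14,0

c=3→G=3  r=4→T=2,p=0
L=3*4+2=14  i=0=0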